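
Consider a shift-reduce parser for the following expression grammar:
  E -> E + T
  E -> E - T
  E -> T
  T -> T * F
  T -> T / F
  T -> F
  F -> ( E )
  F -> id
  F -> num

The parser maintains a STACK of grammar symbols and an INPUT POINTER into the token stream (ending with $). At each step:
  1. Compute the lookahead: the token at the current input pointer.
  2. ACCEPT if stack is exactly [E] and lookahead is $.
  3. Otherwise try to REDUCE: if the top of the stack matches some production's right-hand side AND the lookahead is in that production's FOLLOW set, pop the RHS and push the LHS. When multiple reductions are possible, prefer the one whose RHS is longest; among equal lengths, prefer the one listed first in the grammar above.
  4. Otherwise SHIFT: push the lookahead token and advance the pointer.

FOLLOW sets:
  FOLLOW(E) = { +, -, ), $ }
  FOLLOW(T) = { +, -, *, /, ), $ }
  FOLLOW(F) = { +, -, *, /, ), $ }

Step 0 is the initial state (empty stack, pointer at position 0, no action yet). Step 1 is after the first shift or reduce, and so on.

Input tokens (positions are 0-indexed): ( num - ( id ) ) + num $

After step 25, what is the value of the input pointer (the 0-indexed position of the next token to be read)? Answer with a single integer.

Step 1: shift (. Stack=[(] ptr=1 lookahead=num remaining=[num - ( id ) ) + num $]
Step 2: shift num. Stack=[( num] ptr=2 lookahead=- remaining=[- ( id ) ) + num $]
Step 3: reduce F->num. Stack=[( F] ptr=2 lookahead=- remaining=[- ( id ) ) + num $]
Step 4: reduce T->F. Stack=[( T] ptr=2 lookahead=- remaining=[- ( id ) ) + num $]
Step 5: reduce E->T. Stack=[( E] ptr=2 lookahead=- remaining=[- ( id ) ) + num $]
Step 6: shift -. Stack=[( E -] ptr=3 lookahead=( remaining=[( id ) ) + num $]
Step 7: shift (. Stack=[( E - (] ptr=4 lookahead=id remaining=[id ) ) + num $]
Step 8: shift id. Stack=[( E - ( id] ptr=5 lookahead=) remaining=[) ) + num $]
Step 9: reduce F->id. Stack=[( E - ( F] ptr=5 lookahead=) remaining=[) ) + num $]
Step 10: reduce T->F. Stack=[( E - ( T] ptr=5 lookahead=) remaining=[) ) + num $]
Step 11: reduce E->T. Stack=[( E - ( E] ptr=5 lookahead=) remaining=[) ) + num $]
Step 12: shift ). Stack=[( E - ( E )] ptr=6 lookahead=) remaining=[) + num $]
Step 13: reduce F->( E ). Stack=[( E - F] ptr=6 lookahead=) remaining=[) + num $]
Step 14: reduce T->F. Stack=[( E - T] ptr=6 lookahead=) remaining=[) + num $]
Step 15: reduce E->E - T. Stack=[( E] ptr=6 lookahead=) remaining=[) + num $]
Step 16: shift ). Stack=[( E )] ptr=7 lookahead=+ remaining=[+ num $]
Step 17: reduce F->( E ). Stack=[F] ptr=7 lookahead=+ remaining=[+ num $]
Step 18: reduce T->F. Stack=[T] ptr=7 lookahead=+ remaining=[+ num $]
Step 19: reduce E->T. Stack=[E] ptr=7 lookahead=+ remaining=[+ num $]
Step 20: shift +. Stack=[E +] ptr=8 lookahead=num remaining=[num $]
Step 21: shift num. Stack=[E + num] ptr=9 lookahead=$ remaining=[$]
Step 22: reduce F->num. Stack=[E + F] ptr=9 lookahead=$ remaining=[$]
Step 23: reduce T->F. Stack=[E + T] ptr=9 lookahead=$ remaining=[$]
Step 24: reduce E->E + T. Stack=[E] ptr=9 lookahead=$ remaining=[$]
Step 25: accept. Stack=[E] ptr=9 lookahead=$ remaining=[$]

Answer: 9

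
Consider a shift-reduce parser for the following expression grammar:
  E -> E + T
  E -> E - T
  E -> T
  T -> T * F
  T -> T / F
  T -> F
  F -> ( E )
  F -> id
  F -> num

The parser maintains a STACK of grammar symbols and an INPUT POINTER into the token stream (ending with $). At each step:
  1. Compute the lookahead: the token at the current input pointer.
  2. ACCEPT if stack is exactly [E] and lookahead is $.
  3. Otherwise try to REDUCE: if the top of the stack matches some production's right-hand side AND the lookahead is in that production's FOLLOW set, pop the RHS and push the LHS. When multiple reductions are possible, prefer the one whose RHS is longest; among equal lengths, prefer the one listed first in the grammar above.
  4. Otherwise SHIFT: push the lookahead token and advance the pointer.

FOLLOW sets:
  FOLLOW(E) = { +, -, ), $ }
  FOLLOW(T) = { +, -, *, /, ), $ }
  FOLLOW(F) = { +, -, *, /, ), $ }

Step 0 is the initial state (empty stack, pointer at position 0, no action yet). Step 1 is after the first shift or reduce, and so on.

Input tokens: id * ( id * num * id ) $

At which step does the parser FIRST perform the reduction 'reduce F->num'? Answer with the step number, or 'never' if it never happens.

Answer: 11

Derivation:
Step 1: shift id. Stack=[id] ptr=1 lookahead=* remaining=[* ( id * num * id ) $]
Step 2: reduce F->id. Stack=[F] ptr=1 lookahead=* remaining=[* ( id * num * id ) $]
Step 3: reduce T->F. Stack=[T] ptr=1 lookahead=* remaining=[* ( id * num * id ) $]
Step 4: shift *. Stack=[T *] ptr=2 lookahead=( remaining=[( id * num * id ) $]
Step 5: shift (. Stack=[T * (] ptr=3 lookahead=id remaining=[id * num * id ) $]
Step 6: shift id. Stack=[T * ( id] ptr=4 lookahead=* remaining=[* num * id ) $]
Step 7: reduce F->id. Stack=[T * ( F] ptr=4 lookahead=* remaining=[* num * id ) $]
Step 8: reduce T->F. Stack=[T * ( T] ptr=4 lookahead=* remaining=[* num * id ) $]
Step 9: shift *. Stack=[T * ( T *] ptr=5 lookahead=num remaining=[num * id ) $]
Step 10: shift num. Stack=[T * ( T * num] ptr=6 lookahead=* remaining=[* id ) $]
Step 11: reduce F->num. Stack=[T * ( T * F] ptr=6 lookahead=* remaining=[* id ) $]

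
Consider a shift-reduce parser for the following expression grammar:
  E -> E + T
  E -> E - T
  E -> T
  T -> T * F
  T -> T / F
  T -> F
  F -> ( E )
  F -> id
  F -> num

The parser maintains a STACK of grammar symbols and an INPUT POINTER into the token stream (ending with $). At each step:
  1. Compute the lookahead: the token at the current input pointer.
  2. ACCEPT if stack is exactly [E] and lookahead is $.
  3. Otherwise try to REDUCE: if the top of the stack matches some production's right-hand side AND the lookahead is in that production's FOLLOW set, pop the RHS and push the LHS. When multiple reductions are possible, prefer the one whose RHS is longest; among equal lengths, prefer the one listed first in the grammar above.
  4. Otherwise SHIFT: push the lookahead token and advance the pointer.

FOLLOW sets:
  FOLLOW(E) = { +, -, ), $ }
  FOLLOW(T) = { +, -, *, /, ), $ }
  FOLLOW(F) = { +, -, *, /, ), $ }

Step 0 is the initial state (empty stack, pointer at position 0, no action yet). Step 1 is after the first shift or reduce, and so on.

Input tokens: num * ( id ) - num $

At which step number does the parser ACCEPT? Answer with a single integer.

Step 1: shift num. Stack=[num] ptr=1 lookahead=* remaining=[* ( id ) - num $]
Step 2: reduce F->num. Stack=[F] ptr=1 lookahead=* remaining=[* ( id ) - num $]
Step 3: reduce T->F. Stack=[T] ptr=1 lookahead=* remaining=[* ( id ) - num $]
Step 4: shift *. Stack=[T *] ptr=2 lookahead=( remaining=[( id ) - num $]
Step 5: shift (. Stack=[T * (] ptr=3 lookahead=id remaining=[id ) - num $]
Step 6: shift id. Stack=[T * ( id] ptr=4 lookahead=) remaining=[) - num $]
Step 7: reduce F->id. Stack=[T * ( F] ptr=4 lookahead=) remaining=[) - num $]
Step 8: reduce T->F. Stack=[T * ( T] ptr=4 lookahead=) remaining=[) - num $]
Step 9: reduce E->T. Stack=[T * ( E] ptr=4 lookahead=) remaining=[) - num $]
Step 10: shift ). Stack=[T * ( E )] ptr=5 lookahead=- remaining=[- num $]
Step 11: reduce F->( E ). Stack=[T * F] ptr=5 lookahead=- remaining=[- num $]
Step 12: reduce T->T * F. Stack=[T] ptr=5 lookahead=- remaining=[- num $]
Step 13: reduce E->T. Stack=[E] ptr=5 lookahead=- remaining=[- num $]
Step 14: shift -. Stack=[E -] ptr=6 lookahead=num remaining=[num $]
Step 15: shift num. Stack=[E - num] ptr=7 lookahead=$ remaining=[$]
Step 16: reduce F->num. Stack=[E - F] ptr=7 lookahead=$ remaining=[$]
Step 17: reduce T->F. Stack=[E - T] ptr=7 lookahead=$ remaining=[$]
Step 18: reduce E->E - T. Stack=[E] ptr=7 lookahead=$ remaining=[$]
Step 19: accept. Stack=[E] ptr=7 lookahead=$ remaining=[$]

Answer: 19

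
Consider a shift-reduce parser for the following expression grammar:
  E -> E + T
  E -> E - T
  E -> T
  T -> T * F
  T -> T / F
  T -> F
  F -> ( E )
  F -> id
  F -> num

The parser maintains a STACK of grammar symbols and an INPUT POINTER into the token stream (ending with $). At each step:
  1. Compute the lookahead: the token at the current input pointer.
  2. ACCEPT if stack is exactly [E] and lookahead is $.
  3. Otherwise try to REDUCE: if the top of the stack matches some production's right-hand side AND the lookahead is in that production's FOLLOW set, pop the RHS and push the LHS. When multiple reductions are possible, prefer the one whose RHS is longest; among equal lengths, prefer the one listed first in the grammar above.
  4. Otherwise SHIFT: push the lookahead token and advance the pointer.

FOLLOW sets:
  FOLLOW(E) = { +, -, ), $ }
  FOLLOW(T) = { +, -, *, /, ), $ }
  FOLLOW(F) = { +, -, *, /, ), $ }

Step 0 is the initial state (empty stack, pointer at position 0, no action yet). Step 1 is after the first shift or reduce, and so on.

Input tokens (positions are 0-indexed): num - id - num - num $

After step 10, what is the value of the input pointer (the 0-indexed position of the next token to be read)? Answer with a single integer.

Step 1: shift num. Stack=[num] ptr=1 lookahead=- remaining=[- id - num - num $]
Step 2: reduce F->num. Stack=[F] ptr=1 lookahead=- remaining=[- id - num - num $]
Step 3: reduce T->F. Stack=[T] ptr=1 lookahead=- remaining=[- id - num - num $]
Step 4: reduce E->T. Stack=[E] ptr=1 lookahead=- remaining=[- id - num - num $]
Step 5: shift -. Stack=[E -] ptr=2 lookahead=id remaining=[id - num - num $]
Step 6: shift id. Stack=[E - id] ptr=3 lookahead=- remaining=[- num - num $]
Step 7: reduce F->id. Stack=[E - F] ptr=3 lookahead=- remaining=[- num - num $]
Step 8: reduce T->F. Stack=[E - T] ptr=3 lookahead=- remaining=[- num - num $]
Step 9: reduce E->E - T. Stack=[E] ptr=3 lookahead=- remaining=[- num - num $]
Step 10: shift -. Stack=[E -] ptr=4 lookahead=num remaining=[num - num $]

Answer: 4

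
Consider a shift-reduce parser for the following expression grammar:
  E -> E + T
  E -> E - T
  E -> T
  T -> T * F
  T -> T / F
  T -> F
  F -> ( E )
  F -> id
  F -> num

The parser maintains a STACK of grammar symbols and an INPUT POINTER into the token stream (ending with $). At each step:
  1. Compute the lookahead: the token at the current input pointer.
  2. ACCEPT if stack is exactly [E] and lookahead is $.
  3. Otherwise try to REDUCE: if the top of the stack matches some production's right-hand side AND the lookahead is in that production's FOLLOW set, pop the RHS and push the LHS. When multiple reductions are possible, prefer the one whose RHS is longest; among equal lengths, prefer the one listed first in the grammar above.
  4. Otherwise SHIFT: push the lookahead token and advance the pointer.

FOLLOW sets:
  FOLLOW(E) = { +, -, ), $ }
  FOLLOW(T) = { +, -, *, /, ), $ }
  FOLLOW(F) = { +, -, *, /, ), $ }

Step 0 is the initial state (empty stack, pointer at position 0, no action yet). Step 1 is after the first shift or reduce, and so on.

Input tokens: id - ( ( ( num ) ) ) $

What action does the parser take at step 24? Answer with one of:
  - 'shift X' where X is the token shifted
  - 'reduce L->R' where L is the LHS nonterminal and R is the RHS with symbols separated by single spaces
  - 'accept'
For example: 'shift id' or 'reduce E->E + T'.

Answer: reduce E->E - T

Derivation:
Step 1: shift id. Stack=[id] ptr=1 lookahead=- remaining=[- ( ( ( num ) ) ) $]
Step 2: reduce F->id. Stack=[F] ptr=1 lookahead=- remaining=[- ( ( ( num ) ) ) $]
Step 3: reduce T->F. Stack=[T] ptr=1 lookahead=- remaining=[- ( ( ( num ) ) ) $]
Step 4: reduce E->T. Stack=[E] ptr=1 lookahead=- remaining=[- ( ( ( num ) ) ) $]
Step 5: shift -. Stack=[E -] ptr=2 lookahead=( remaining=[( ( ( num ) ) ) $]
Step 6: shift (. Stack=[E - (] ptr=3 lookahead=( remaining=[( ( num ) ) ) $]
Step 7: shift (. Stack=[E - ( (] ptr=4 lookahead=( remaining=[( num ) ) ) $]
Step 8: shift (. Stack=[E - ( ( (] ptr=5 lookahead=num remaining=[num ) ) ) $]
Step 9: shift num. Stack=[E - ( ( ( num] ptr=6 lookahead=) remaining=[) ) ) $]
Step 10: reduce F->num. Stack=[E - ( ( ( F] ptr=6 lookahead=) remaining=[) ) ) $]
Step 11: reduce T->F. Stack=[E - ( ( ( T] ptr=6 lookahead=) remaining=[) ) ) $]
Step 12: reduce E->T. Stack=[E - ( ( ( E] ptr=6 lookahead=) remaining=[) ) ) $]
Step 13: shift ). Stack=[E - ( ( ( E )] ptr=7 lookahead=) remaining=[) ) $]
Step 14: reduce F->( E ). Stack=[E - ( ( F] ptr=7 lookahead=) remaining=[) ) $]
Step 15: reduce T->F. Stack=[E - ( ( T] ptr=7 lookahead=) remaining=[) ) $]
Step 16: reduce E->T. Stack=[E - ( ( E] ptr=7 lookahead=) remaining=[) ) $]
Step 17: shift ). Stack=[E - ( ( E )] ptr=8 lookahead=) remaining=[) $]
Step 18: reduce F->( E ). Stack=[E - ( F] ptr=8 lookahead=) remaining=[) $]
Step 19: reduce T->F. Stack=[E - ( T] ptr=8 lookahead=) remaining=[) $]
Step 20: reduce E->T. Stack=[E - ( E] ptr=8 lookahead=) remaining=[) $]
Step 21: shift ). Stack=[E - ( E )] ptr=9 lookahead=$ remaining=[$]
Step 22: reduce F->( E ). Stack=[E - F] ptr=9 lookahead=$ remaining=[$]
Step 23: reduce T->F. Stack=[E - T] ptr=9 lookahead=$ remaining=[$]
Step 24: reduce E->E - T. Stack=[E] ptr=9 lookahead=$ remaining=[$]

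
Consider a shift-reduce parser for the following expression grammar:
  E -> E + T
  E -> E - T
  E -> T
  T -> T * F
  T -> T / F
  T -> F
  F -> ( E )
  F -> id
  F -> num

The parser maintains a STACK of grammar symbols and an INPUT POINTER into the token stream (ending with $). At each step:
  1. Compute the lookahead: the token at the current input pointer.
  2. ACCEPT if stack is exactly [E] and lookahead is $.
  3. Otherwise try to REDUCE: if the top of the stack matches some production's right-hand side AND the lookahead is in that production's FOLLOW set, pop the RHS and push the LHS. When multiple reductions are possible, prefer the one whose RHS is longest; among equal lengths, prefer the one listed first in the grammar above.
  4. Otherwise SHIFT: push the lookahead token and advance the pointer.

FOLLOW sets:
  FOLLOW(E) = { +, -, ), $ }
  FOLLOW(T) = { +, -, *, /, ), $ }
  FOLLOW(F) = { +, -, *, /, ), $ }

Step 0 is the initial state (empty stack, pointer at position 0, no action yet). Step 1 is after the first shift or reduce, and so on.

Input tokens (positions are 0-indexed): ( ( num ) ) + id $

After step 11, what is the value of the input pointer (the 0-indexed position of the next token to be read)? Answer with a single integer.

Step 1: shift (. Stack=[(] ptr=1 lookahead=( remaining=[( num ) ) + id $]
Step 2: shift (. Stack=[( (] ptr=2 lookahead=num remaining=[num ) ) + id $]
Step 3: shift num. Stack=[( ( num] ptr=3 lookahead=) remaining=[) ) + id $]
Step 4: reduce F->num. Stack=[( ( F] ptr=3 lookahead=) remaining=[) ) + id $]
Step 5: reduce T->F. Stack=[( ( T] ptr=3 lookahead=) remaining=[) ) + id $]
Step 6: reduce E->T. Stack=[( ( E] ptr=3 lookahead=) remaining=[) ) + id $]
Step 7: shift ). Stack=[( ( E )] ptr=4 lookahead=) remaining=[) + id $]
Step 8: reduce F->( E ). Stack=[( F] ptr=4 lookahead=) remaining=[) + id $]
Step 9: reduce T->F. Stack=[( T] ptr=4 lookahead=) remaining=[) + id $]
Step 10: reduce E->T. Stack=[( E] ptr=4 lookahead=) remaining=[) + id $]
Step 11: shift ). Stack=[( E )] ptr=5 lookahead=+ remaining=[+ id $]

Answer: 5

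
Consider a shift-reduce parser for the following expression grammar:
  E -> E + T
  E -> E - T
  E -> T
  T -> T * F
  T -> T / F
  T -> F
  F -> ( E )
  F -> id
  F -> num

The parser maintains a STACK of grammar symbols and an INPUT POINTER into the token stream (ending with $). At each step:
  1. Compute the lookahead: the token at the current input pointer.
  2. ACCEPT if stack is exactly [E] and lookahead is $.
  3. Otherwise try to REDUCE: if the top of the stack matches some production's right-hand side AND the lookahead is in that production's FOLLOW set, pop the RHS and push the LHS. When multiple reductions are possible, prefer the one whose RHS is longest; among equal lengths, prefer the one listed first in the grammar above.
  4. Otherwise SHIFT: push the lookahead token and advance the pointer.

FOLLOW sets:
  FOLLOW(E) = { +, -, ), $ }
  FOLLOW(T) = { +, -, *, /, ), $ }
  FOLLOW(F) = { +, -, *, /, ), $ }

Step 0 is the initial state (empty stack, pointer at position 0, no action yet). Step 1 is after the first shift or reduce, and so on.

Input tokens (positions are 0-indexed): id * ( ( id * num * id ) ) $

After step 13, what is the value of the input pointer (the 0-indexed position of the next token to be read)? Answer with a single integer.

Answer: 7

Derivation:
Step 1: shift id. Stack=[id] ptr=1 lookahead=* remaining=[* ( ( id * num * id ) ) $]
Step 2: reduce F->id. Stack=[F] ptr=1 lookahead=* remaining=[* ( ( id * num * id ) ) $]
Step 3: reduce T->F. Stack=[T] ptr=1 lookahead=* remaining=[* ( ( id * num * id ) ) $]
Step 4: shift *. Stack=[T *] ptr=2 lookahead=( remaining=[( ( id * num * id ) ) $]
Step 5: shift (. Stack=[T * (] ptr=3 lookahead=( remaining=[( id * num * id ) ) $]
Step 6: shift (. Stack=[T * ( (] ptr=4 lookahead=id remaining=[id * num * id ) ) $]
Step 7: shift id. Stack=[T * ( ( id] ptr=5 lookahead=* remaining=[* num * id ) ) $]
Step 8: reduce F->id. Stack=[T * ( ( F] ptr=5 lookahead=* remaining=[* num * id ) ) $]
Step 9: reduce T->F. Stack=[T * ( ( T] ptr=5 lookahead=* remaining=[* num * id ) ) $]
Step 10: shift *. Stack=[T * ( ( T *] ptr=6 lookahead=num remaining=[num * id ) ) $]
Step 11: shift num. Stack=[T * ( ( T * num] ptr=7 lookahead=* remaining=[* id ) ) $]
Step 12: reduce F->num. Stack=[T * ( ( T * F] ptr=7 lookahead=* remaining=[* id ) ) $]
Step 13: reduce T->T * F. Stack=[T * ( ( T] ptr=7 lookahead=* remaining=[* id ) ) $]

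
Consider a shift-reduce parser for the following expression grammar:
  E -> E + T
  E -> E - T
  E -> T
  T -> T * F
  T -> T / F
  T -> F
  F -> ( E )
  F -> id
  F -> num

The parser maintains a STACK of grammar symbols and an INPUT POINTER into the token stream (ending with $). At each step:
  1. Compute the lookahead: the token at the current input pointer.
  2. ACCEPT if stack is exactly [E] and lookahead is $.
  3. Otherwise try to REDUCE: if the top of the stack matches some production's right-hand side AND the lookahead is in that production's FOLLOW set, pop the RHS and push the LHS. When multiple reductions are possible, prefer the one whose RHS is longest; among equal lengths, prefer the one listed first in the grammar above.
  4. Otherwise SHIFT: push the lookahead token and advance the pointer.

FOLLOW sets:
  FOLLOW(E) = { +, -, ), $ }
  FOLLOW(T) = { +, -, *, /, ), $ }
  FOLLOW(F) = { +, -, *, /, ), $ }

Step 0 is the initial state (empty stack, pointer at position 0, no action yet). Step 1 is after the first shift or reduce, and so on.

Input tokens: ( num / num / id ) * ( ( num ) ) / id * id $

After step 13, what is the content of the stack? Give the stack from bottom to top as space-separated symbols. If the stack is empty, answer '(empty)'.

Step 1: shift (. Stack=[(] ptr=1 lookahead=num remaining=[num / num / id ) * ( ( num ) ) / id * id $]
Step 2: shift num. Stack=[( num] ptr=2 lookahead=/ remaining=[/ num / id ) * ( ( num ) ) / id * id $]
Step 3: reduce F->num. Stack=[( F] ptr=2 lookahead=/ remaining=[/ num / id ) * ( ( num ) ) / id * id $]
Step 4: reduce T->F. Stack=[( T] ptr=2 lookahead=/ remaining=[/ num / id ) * ( ( num ) ) / id * id $]
Step 5: shift /. Stack=[( T /] ptr=3 lookahead=num remaining=[num / id ) * ( ( num ) ) / id * id $]
Step 6: shift num. Stack=[( T / num] ptr=4 lookahead=/ remaining=[/ id ) * ( ( num ) ) / id * id $]
Step 7: reduce F->num. Stack=[( T / F] ptr=4 lookahead=/ remaining=[/ id ) * ( ( num ) ) / id * id $]
Step 8: reduce T->T / F. Stack=[( T] ptr=4 lookahead=/ remaining=[/ id ) * ( ( num ) ) / id * id $]
Step 9: shift /. Stack=[( T /] ptr=5 lookahead=id remaining=[id ) * ( ( num ) ) / id * id $]
Step 10: shift id. Stack=[( T / id] ptr=6 lookahead=) remaining=[) * ( ( num ) ) / id * id $]
Step 11: reduce F->id. Stack=[( T / F] ptr=6 lookahead=) remaining=[) * ( ( num ) ) / id * id $]
Step 12: reduce T->T / F. Stack=[( T] ptr=6 lookahead=) remaining=[) * ( ( num ) ) / id * id $]
Step 13: reduce E->T. Stack=[( E] ptr=6 lookahead=) remaining=[) * ( ( num ) ) / id * id $]

Answer: ( E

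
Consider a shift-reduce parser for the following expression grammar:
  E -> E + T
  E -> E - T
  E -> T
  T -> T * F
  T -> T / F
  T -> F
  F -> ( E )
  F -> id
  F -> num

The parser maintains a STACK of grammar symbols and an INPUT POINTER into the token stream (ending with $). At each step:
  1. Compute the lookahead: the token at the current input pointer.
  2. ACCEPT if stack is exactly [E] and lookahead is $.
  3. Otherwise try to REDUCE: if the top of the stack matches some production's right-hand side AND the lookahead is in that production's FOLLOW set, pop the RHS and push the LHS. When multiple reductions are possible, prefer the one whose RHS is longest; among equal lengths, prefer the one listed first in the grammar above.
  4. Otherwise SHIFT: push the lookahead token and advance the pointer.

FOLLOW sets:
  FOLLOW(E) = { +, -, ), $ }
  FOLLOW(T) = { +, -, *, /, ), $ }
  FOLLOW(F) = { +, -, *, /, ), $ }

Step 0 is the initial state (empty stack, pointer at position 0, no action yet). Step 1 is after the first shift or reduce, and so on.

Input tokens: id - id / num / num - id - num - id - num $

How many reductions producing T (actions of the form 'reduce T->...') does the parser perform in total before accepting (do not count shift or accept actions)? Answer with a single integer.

Answer: 8

Derivation:
Step 1: shift id. Stack=[id] ptr=1 lookahead=- remaining=[- id / num / num - id - num - id - num $]
Step 2: reduce F->id. Stack=[F] ptr=1 lookahead=- remaining=[- id / num / num - id - num - id - num $]
Step 3: reduce T->F. Stack=[T] ptr=1 lookahead=- remaining=[- id / num / num - id - num - id - num $]
Step 4: reduce E->T. Stack=[E] ptr=1 lookahead=- remaining=[- id / num / num - id - num - id - num $]
Step 5: shift -. Stack=[E -] ptr=2 lookahead=id remaining=[id / num / num - id - num - id - num $]
Step 6: shift id. Stack=[E - id] ptr=3 lookahead=/ remaining=[/ num / num - id - num - id - num $]
Step 7: reduce F->id. Stack=[E - F] ptr=3 lookahead=/ remaining=[/ num / num - id - num - id - num $]
Step 8: reduce T->F. Stack=[E - T] ptr=3 lookahead=/ remaining=[/ num / num - id - num - id - num $]
Step 9: shift /. Stack=[E - T /] ptr=4 lookahead=num remaining=[num / num - id - num - id - num $]
Step 10: shift num. Stack=[E - T / num] ptr=5 lookahead=/ remaining=[/ num - id - num - id - num $]
Step 11: reduce F->num. Stack=[E - T / F] ptr=5 lookahead=/ remaining=[/ num - id - num - id - num $]
Step 12: reduce T->T / F. Stack=[E - T] ptr=5 lookahead=/ remaining=[/ num - id - num - id - num $]
Step 13: shift /. Stack=[E - T /] ptr=6 lookahead=num remaining=[num - id - num - id - num $]
Step 14: shift num. Stack=[E - T / num] ptr=7 lookahead=- remaining=[- id - num - id - num $]
Step 15: reduce F->num. Stack=[E - T / F] ptr=7 lookahead=- remaining=[- id - num - id - num $]
Step 16: reduce T->T / F. Stack=[E - T] ptr=7 lookahead=- remaining=[- id - num - id - num $]
Step 17: reduce E->E - T. Stack=[E] ptr=7 lookahead=- remaining=[- id - num - id - num $]
Step 18: shift -. Stack=[E -] ptr=8 lookahead=id remaining=[id - num - id - num $]
Step 19: shift id. Stack=[E - id] ptr=9 lookahead=- remaining=[- num - id - num $]
Step 20: reduce F->id. Stack=[E - F] ptr=9 lookahead=- remaining=[- num - id - num $]
Step 21: reduce T->F. Stack=[E - T] ptr=9 lookahead=- remaining=[- num - id - num $]
Step 22: reduce E->E - T. Stack=[E] ptr=9 lookahead=- remaining=[- num - id - num $]
Step 23: shift -. Stack=[E -] ptr=10 lookahead=num remaining=[num - id - num $]
Step 24: shift num. Stack=[E - num] ptr=11 lookahead=- remaining=[- id - num $]
Step 25: reduce F->num. Stack=[E - F] ptr=11 lookahead=- remaining=[- id - num $]
Step 26: reduce T->F. Stack=[E - T] ptr=11 lookahead=- remaining=[- id - num $]
Step 27: reduce E->E - T. Stack=[E] ptr=11 lookahead=- remaining=[- id - num $]
Step 28: shift -. Stack=[E -] ptr=12 lookahead=id remaining=[id - num $]
Step 29: shift id. Stack=[E - id] ptr=13 lookahead=- remaining=[- num $]
Step 30: reduce F->id. Stack=[E - F] ptr=13 lookahead=- remaining=[- num $]
Step 31: reduce T->F. Stack=[E - T] ptr=13 lookahead=- remaining=[- num $]
Step 32: reduce E->E - T. Stack=[E] ptr=13 lookahead=- remaining=[- num $]
Step 33: shift -. Stack=[E -] ptr=14 lookahead=num remaining=[num $]
Step 34: shift num. Stack=[E - num] ptr=15 lookahead=$ remaining=[$]
Step 35: reduce F->num. Stack=[E - F] ptr=15 lookahead=$ remaining=[$]
Step 36: reduce T->F. Stack=[E - T] ptr=15 lookahead=$ remaining=[$]
Step 37: reduce E->E - T. Stack=[E] ptr=15 lookahead=$ remaining=[$]
Step 38: accept. Stack=[E] ptr=15 lookahead=$ remaining=[$]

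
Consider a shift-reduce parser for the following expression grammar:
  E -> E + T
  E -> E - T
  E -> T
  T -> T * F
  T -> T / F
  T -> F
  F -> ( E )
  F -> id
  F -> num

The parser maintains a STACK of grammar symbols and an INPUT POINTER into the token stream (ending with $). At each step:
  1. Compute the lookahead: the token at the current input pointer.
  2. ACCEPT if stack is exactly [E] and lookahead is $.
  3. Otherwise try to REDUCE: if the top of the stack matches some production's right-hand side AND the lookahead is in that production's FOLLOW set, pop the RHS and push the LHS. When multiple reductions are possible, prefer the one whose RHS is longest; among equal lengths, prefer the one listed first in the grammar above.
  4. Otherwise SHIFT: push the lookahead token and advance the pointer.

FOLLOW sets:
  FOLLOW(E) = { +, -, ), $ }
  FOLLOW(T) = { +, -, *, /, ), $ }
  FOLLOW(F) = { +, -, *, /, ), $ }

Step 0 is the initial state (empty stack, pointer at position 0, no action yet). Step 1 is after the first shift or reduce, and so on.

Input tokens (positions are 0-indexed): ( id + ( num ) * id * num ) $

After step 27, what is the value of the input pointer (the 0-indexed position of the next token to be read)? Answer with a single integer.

Step 1: shift (. Stack=[(] ptr=1 lookahead=id remaining=[id + ( num ) * id * num ) $]
Step 2: shift id. Stack=[( id] ptr=2 lookahead=+ remaining=[+ ( num ) * id * num ) $]
Step 3: reduce F->id. Stack=[( F] ptr=2 lookahead=+ remaining=[+ ( num ) * id * num ) $]
Step 4: reduce T->F. Stack=[( T] ptr=2 lookahead=+ remaining=[+ ( num ) * id * num ) $]
Step 5: reduce E->T. Stack=[( E] ptr=2 lookahead=+ remaining=[+ ( num ) * id * num ) $]
Step 6: shift +. Stack=[( E +] ptr=3 lookahead=( remaining=[( num ) * id * num ) $]
Step 7: shift (. Stack=[( E + (] ptr=4 lookahead=num remaining=[num ) * id * num ) $]
Step 8: shift num. Stack=[( E + ( num] ptr=5 lookahead=) remaining=[) * id * num ) $]
Step 9: reduce F->num. Stack=[( E + ( F] ptr=5 lookahead=) remaining=[) * id * num ) $]
Step 10: reduce T->F. Stack=[( E + ( T] ptr=5 lookahead=) remaining=[) * id * num ) $]
Step 11: reduce E->T. Stack=[( E + ( E] ptr=5 lookahead=) remaining=[) * id * num ) $]
Step 12: shift ). Stack=[( E + ( E )] ptr=6 lookahead=* remaining=[* id * num ) $]
Step 13: reduce F->( E ). Stack=[( E + F] ptr=6 lookahead=* remaining=[* id * num ) $]
Step 14: reduce T->F. Stack=[( E + T] ptr=6 lookahead=* remaining=[* id * num ) $]
Step 15: shift *. Stack=[( E + T *] ptr=7 lookahead=id remaining=[id * num ) $]
Step 16: shift id. Stack=[( E + T * id] ptr=8 lookahead=* remaining=[* num ) $]
Step 17: reduce F->id. Stack=[( E + T * F] ptr=8 lookahead=* remaining=[* num ) $]
Step 18: reduce T->T * F. Stack=[( E + T] ptr=8 lookahead=* remaining=[* num ) $]
Step 19: shift *. Stack=[( E + T *] ptr=9 lookahead=num remaining=[num ) $]
Step 20: shift num. Stack=[( E + T * num] ptr=10 lookahead=) remaining=[) $]
Step 21: reduce F->num. Stack=[( E + T * F] ptr=10 lookahead=) remaining=[) $]
Step 22: reduce T->T * F. Stack=[( E + T] ptr=10 lookahead=) remaining=[) $]
Step 23: reduce E->E + T. Stack=[( E] ptr=10 lookahead=) remaining=[) $]
Step 24: shift ). Stack=[( E )] ptr=11 lookahead=$ remaining=[$]
Step 25: reduce F->( E ). Stack=[F] ptr=11 lookahead=$ remaining=[$]
Step 26: reduce T->F. Stack=[T] ptr=11 lookahead=$ remaining=[$]
Step 27: reduce E->T. Stack=[E] ptr=11 lookahead=$ remaining=[$]

Answer: 11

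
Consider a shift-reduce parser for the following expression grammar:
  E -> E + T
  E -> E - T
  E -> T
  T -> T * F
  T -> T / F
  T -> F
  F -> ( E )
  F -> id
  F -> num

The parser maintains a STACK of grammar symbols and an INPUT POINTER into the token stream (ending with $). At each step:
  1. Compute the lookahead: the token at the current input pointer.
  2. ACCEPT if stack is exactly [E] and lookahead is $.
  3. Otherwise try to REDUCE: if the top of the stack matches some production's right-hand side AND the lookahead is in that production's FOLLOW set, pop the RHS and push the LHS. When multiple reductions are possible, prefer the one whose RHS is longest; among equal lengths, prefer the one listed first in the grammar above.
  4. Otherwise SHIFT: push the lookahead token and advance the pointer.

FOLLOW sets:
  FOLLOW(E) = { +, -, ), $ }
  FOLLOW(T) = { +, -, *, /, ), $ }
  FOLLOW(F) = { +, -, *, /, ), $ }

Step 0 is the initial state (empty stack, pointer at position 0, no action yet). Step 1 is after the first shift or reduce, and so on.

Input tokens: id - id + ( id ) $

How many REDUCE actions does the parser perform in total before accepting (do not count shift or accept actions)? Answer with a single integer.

Answer: 12

Derivation:
Step 1: shift id. Stack=[id] ptr=1 lookahead=- remaining=[- id + ( id ) $]
Step 2: reduce F->id. Stack=[F] ptr=1 lookahead=- remaining=[- id + ( id ) $]
Step 3: reduce T->F. Stack=[T] ptr=1 lookahead=- remaining=[- id + ( id ) $]
Step 4: reduce E->T. Stack=[E] ptr=1 lookahead=- remaining=[- id + ( id ) $]
Step 5: shift -. Stack=[E -] ptr=2 lookahead=id remaining=[id + ( id ) $]
Step 6: shift id. Stack=[E - id] ptr=3 lookahead=+ remaining=[+ ( id ) $]
Step 7: reduce F->id. Stack=[E - F] ptr=3 lookahead=+ remaining=[+ ( id ) $]
Step 8: reduce T->F. Stack=[E - T] ptr=3 lookahead=+ remaining=[+ ( id ) $]
Step 9: reduce E->E - T. Stack=[E] ptr=3 lookahead=+ remaining=[+ ( id ) $]
Step 10: shift +. Stack=[E +] ptr=4 lookahead=( remaining=[( id ) $]
Step 11: shift (. Stack=[E + (] ptr=5 lookahead=id remaining=[id ) $]
Step 12: shift id. Stack=[E + ( id] ptr=6 lookahead=) remaining=[) $]
Step 13: reduce F->id. Stack=[E + ( F] ptr=6 lookahead=) remaining=[) $]
Step 14: reduce T->F. Stack=[E + ( T] ptr=6 lookahead=) remaining=[) $]
Step 15: reduce E->T. Stack=[E + ( E] ptr=6 lookahead=) remaining=[) $]
Step 16: shift ). Stack=[E + ( E )] ptr=7 lookahead=$ remaining=[$]
Step 17: reduce F->( E ). Stack=[E + F] ptr=7 lookahead=$ remaining=[$]
Step 18: reduce T->F. Stack=[E + T] ptr=7 lookahead=$ remaining=[$]
Step 19: reduce E->E + T. Stack=[E] ptr=7 lookahead=$ remaining=[$]
Step 20: accept. Stack=[E] ptr=7 lookahead=$ remaining=[$]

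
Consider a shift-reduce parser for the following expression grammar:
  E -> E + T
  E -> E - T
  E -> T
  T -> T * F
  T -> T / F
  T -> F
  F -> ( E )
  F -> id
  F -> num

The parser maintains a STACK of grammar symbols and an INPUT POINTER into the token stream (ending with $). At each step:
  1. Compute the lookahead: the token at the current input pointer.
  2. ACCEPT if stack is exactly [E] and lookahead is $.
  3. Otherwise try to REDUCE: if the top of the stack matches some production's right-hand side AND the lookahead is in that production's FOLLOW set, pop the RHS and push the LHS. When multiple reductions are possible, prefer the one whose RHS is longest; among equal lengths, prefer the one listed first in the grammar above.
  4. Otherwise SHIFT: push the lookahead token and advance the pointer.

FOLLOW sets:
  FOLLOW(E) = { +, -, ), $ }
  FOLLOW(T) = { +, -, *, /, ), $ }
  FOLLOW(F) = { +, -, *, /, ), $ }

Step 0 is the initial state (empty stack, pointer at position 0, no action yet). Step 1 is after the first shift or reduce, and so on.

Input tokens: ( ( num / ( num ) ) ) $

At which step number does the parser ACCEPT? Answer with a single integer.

Step 1: shift (. Stack=[(] ptr=1 lookahead=( remaining=[( num / ( num ) ) ) $]
Step 2: shift (. Stack=[( (] ptr=2 lookahead=num remaining=[num / ( num ) ) ) $]
Step 3: shift num. Stack=[( ( num] ptr=3 lookahead=/ remaining=[/ ( num ) ) ) $]
Step 4: reduce F->num. Stack=[( ( F] ptr=3 lookahead=/ remaining=[/ ( num ) ) ) $]
Step 5: reduce T->F. Stack=[( ( T] ptr=3 lookahead=/ remaining=[/ ( num ) ) ) $]
Step 6: shift /. Stack=[( ( T /] ptr=4 lookahead=( remaining=[( num ) ) ) $]
Step 7: shift (. Stack=[( ( T / (] ptr=5 lookahead=num remaining=[num ) ) ) $]
Step 8: shift num. Stack=[( ( T / ( num] ptr=6 lookahead=) remaining=[) ) ) $]
Step 9: reduce F->num. Stack=[( ( T / ( F] ptr=6 lookahead=) remaining=[) ) ) $]
Step 10: reduce T->F. Stack=[( ( T / ( T] ptr=6 lookahead=) remaining=[) ) ) $]
Step 11: reduce E->T. Stack=[( ( T / ( E] ptr=6 lookahead=) remaining=[) ) ) $]
Step 12: shift ). Stack=[( ( T / ( E )] ptr=7 lookahead=) remaining=[) ) $]
Step 13: reduce F->( E ). Stack=[( ( T / F] ptr=7 lookahead=) remaining=[) ) $]
Step 14: reduce T->T / F. Stack=[( ( T] ptr=7 lookahead=) remaining=[) ) $]
Step 15: reduce E->T. Stack=[( ( E] ptr=7 lookahead=) remaining=[) ) $]
Step 16: shift ). Stack=[( ( E )] ptr=8 lookahead=) remaining=[) $]
Step 17: reduce F->( E ). Stack=[( F] ptr=8 lookahead=) remaining=[) $]
Step 18: reduce T->F. Stack=[( T] ptr=8 lookahead=) remaining=[) $]
Step 19: reduce E->T. Stack=[( E] ptr=8 lookahead=) remaining=[) $]
Step 20: shift ). Stack=[( E )] ptr=9 lookahead=$ remaining=[$]
Step 21: reduce F->( E ). Stack=[F] ptr=9 lookahead=$ remaining=[$]
Step 22: reduce T->F. Stack=[T] ptr=9 lookahead=$ remaining=[$]
Step 23: reduce E->T. Stack=[E] ptr=9 lookahead=$ remaining=[$]
Step 24: accept. Stack=[E] ptr=9 lookahead=$ remaining=[$]

Answer: 24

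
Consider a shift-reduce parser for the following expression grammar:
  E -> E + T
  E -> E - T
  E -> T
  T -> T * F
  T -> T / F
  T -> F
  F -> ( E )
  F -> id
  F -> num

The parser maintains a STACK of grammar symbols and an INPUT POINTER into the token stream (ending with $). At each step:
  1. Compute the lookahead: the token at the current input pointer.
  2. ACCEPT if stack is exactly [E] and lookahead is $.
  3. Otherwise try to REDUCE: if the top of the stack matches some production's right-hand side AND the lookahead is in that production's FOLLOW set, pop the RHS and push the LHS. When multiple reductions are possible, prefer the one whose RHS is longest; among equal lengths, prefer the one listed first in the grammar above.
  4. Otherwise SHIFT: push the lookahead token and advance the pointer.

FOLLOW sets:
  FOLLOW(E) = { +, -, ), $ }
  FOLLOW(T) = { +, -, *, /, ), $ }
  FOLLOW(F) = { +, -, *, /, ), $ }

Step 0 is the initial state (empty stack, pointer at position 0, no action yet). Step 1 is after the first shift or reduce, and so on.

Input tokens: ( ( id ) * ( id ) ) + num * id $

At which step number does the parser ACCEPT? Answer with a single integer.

Answer: 33

Derivation:
Step 1: shift (. Stack=[(] ptr=1 lookahead=( remaining=[( id ) * ( id ) ) + num * id $]
Step 2: shift (. Stack=[( (] ptr=2 lookahead=id remaining=[id ) * ( id ) ) + num * id $]
Step 3: shift id. Stack=[( ( id] ptr=3 lookahead=) remaining=[) * ( id ) ) + num * id $]
Step 4: reduce F->id. Stack=[( ( F] ptr=3 lookahead=) remaining=[) * ( id ) ) + num * id $]
Step 5: reduce T->F. Stack=[( ( T] ptr=3 lookahead=) remaining=[) * ( id ) ) + num * id $]
Step 6: reduce E->T. Stack=[( ( E] ptr=3 lookahead=) remaining=[) * ( id ) ) + num * id $]
Step 7: shift ). Stack=[( ( E )] ptr=4 lookahead=* remaining=[* ( id ) ) + num * id $]
Step 8: reduce F->( E ). Stack=[( F] ptr=4 lookahead=* remaining=[* ( id ) ) + num * id $]
Step 9: reduce T->F. Stack=[( T] ptr=4 lookahead=* remaining=[* ( id ) ) + num * id $]
Step 10: shift *. Stack=[( T *] ptr=5 lookahead=( remaining=[( id ) ) + num * id $]
Step 11: shift (. Stack=[( T * (] ptr=6 lookahead=id remaining=[id ) ) + num * id $]
Step 12: shift id. Stack=[( T * ( id] ptr=7 lookahead=) remaining=[) ) + num * id $]
Step 13: reduce F->id. Stack=[( T * ( F] ptr=7 lookahead=) remaining=[) ) + num * id $]
Step 14: reduce T->F. Stack=[( T * ( T] ptr=7 lookahead=) remaining=[) ) + num * id $]
Step 15: reduce E->T. Stack=[( T * ( E] ptr=7 lookahead=) remaining=[) ) + num * id $]
Step 16: shift ). Stack=[( T * ( E )] ptr=8 lookahead=) remaining=[) + num * id $]
Step 17: reduce F->( E ). Stack=[( T * F] ptr=8 lookahead=) remaining=[) + num * id $]
Step 18: reduce T->T * F. Stack=[( T] ptr=8 lookahead=) remaining=[) + num * id $]
Step 19: reduce E->T. Stack=[( E] ptr=8 lookahead=) remaining=[) + num * id $]
Step 20: shift ). Stack=[( E )] ptr=9 lookahead=+ remaining=[+ num * id $]
Step 21: reduce F->( E ). Stack=[F] ptr=9 lookahead=+ remaining=[+ num * id $]
Step 22: reduce T->F. Stack=[T] ptr=9 lookahead=+ remaining=[+ num * id $]
Step 23: reduce E->T. Stack=[E] ptr=9 lookahead=+ remaining=[+ num * id $]
Step 24: shift +. Stack=[E +] ptr=10 lookahead=num remaining=[num * id $]
Step 25: shift num. Stack=[E + num] ptr=11 lookahead=* remaining=[* id $]
Step 26: reduce F->num. Stack=[E + F] ptr=11 lookahead=* remaining=[* id $]
Step 27: reduce T->F. Stack=[E + T] ptr=11 lookahead=* remaining=[* id $]
Step 28: shift *. Stack=[E + T *] ptr=12 lookahead=id remaining=[id $]
Step 29: shift id. Stack=[E + T * id] ptr=13 lookahead=$ remaining=[$]
Step 30: reduce F->id. Stack=[E + T * F] ptr=13 lookahead=$ remaining=[$]
Step 31: reduce T->T * F. Stack=[E + T] ptr=13 lookahead=$ remaining=[$]
Step 32: reduce E->E + T. Stack=[E] ptr=13 lookahead=$ remaining=[$]
Step 33: accept. Stack=[E] ptr=13 lookahead=$ remaining=[$]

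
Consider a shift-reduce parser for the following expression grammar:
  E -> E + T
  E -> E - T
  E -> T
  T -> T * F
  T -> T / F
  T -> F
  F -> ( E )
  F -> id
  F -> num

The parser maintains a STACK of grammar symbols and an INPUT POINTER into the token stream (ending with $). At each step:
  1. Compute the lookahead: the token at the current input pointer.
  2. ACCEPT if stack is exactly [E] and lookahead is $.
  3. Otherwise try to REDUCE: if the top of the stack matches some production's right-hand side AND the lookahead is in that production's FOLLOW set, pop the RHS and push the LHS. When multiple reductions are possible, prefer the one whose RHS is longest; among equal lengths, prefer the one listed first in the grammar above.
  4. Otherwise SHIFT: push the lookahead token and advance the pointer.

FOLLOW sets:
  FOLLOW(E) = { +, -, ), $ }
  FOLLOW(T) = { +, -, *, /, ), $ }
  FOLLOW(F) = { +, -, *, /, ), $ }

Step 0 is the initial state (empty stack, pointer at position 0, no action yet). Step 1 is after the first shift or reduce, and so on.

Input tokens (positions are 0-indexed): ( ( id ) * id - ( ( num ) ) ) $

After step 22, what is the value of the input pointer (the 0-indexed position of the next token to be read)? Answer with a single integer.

Answer: 11

Derivation:
Step 1: shift (. Stack=[(] ptr=1 lookahead=( remaining=[( id ) * id - ( ( num ) ) ) $]
Step 2: shift (. Stack=[( (] ptr=2 lookahead=id remaining=[id ) * id - ( ( num ) ) ) $]
Step 3: shift id. Stack=[( ( id] ptr=3 lookahead=) remaining=[) * id - ( ( num ) ) ) $]
Step 4: reduce F->id. Stack=[( ( F] ptr=3 lookahead=) remaining=[) * id - ( ( num ) ) ) $]
Step 5: reduce T->F. Stack=[( ( T] ptr=3 lookahead=) remaining=[) * id - ( ( num ) ) ) $]
Step 6: reduce E->T. Stack=[( ( E] ptr=3 lookahead=) remaining=[) * id - ( ( num ) ) ) $]
Step 7: shift ). Stack=[( ( E )] ptr=4 lookahead=* remaining=[* id - ( ( num ) ) ) $]
Step 8: reduce F->( E ). Stack=[( F] ptr=4 lookahead=* remaining=[* id - ( ( num ) ) ) $]
Step 9: reduce T->F. Stack=[( T] ptr=4 lookahead=* remaining=[* id - ( ( num ) ) ) $]
Step 10: shift *. Stack=[( T *] ptr=5 lookahead=id remaining=[id - ( ( num ) ) ) $]
Step 11: shift id. Stack=[( T * id] ptr=6 lookahead=- remaining=[- ( ( num ) ) ) $]
Step 12: reduce F->id. Stack=[( T * F] ptr=6 lookahead=- remaining=[- ( ( num ) ) ) $]
Step 13: reduce T->T * F. Stack=[( T] ptr=6 lookahead=- remaining=[- ( ( num ) ) ) $]
Step 14: reduce E->T. Stack=[( E] ptr=6 lookahead=- remaining=[- ( ( num ) ) ) $]
Step 15: shift -. Stack=[( E -] ptr=7 lookahead=( remaining=[( ( num ) ) ) $]
Step 16: shift (. Stack=[( E - (] ptr=8 lookahead=( remaining=[( num ) ) ) $]
Step 17: shift (. Stack=[( E - ( (] ptr=9 lookahead=num remaining=[num ) ) ) $]
Step 18: shift num. Stack=[( E - ( ( num] ptr=10 lookahead=) remaining=[) ) ) $]
Step 19: reduce F->num. Stack=[( E - ( ( F] ptr=10 lookahead=) remaining=[) ) ) $]
Step 20: reduce T->F. Stack=[( E - ( ( T] ptr=10 lookahead=) remaining=[) ) ) $]
Step 21: reduce E->T. Stack=[( E - ( ( E] ptr=10 lookahead=) remaining=[) ) ) $]
Step 22: shift ). Stack=[( E - ( ( E )] ptr=11 lookahead=) remaining=[) ) $]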